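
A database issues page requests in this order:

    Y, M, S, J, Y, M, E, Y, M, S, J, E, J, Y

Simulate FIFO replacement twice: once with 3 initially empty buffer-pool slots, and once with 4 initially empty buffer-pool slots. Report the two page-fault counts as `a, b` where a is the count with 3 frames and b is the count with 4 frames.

10, 11

3 frames: F F F F F F F . . F F . . F → 10 faults.
4 frames: F F F F . . F F F F F F . F → 11 faults.
11 > 10: adding a frame increased faults — Belady's anomaly.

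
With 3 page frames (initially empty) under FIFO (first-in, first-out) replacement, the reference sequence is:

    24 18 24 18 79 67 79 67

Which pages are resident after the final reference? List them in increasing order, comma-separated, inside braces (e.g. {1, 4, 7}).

24: miss, frames {24}
18: miss, frames {24,18}
24: hit
18: hit
79: miss, frames {24,18,79}
67: miss, evict 24, frames {18,79,67}
79: hit
67: hit

{18, 67, 79}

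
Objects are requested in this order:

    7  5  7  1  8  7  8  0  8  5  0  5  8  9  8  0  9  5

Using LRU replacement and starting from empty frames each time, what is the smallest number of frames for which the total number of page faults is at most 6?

f=1: 18 faults
f=2: 13 faults
f=3: 9 faults
f=4: 7 faults
f=5: 6 faults
f=6: 6 faults
Smallest f with faults ≤ 6 is 5.

5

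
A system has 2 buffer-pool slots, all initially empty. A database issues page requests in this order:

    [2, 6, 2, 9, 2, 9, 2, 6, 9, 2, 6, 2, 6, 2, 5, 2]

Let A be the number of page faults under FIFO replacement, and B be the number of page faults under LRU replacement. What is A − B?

Under FIFO: F F . F F . . F F F F . . . F F → 10 faults.
Under LRU: F F . F . . . F F F F . . . F . → 8 faults.
A − B = 10 − 8 = 2.

2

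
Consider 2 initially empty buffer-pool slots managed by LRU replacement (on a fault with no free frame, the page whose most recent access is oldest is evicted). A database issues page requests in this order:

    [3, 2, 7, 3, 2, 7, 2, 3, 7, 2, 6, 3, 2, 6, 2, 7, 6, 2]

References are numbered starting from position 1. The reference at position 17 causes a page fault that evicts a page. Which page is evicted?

pos 1: 3 -> miss, frames [3]
pos 2: 2 -> miss, frames [3, 2]
pos 3: 7 -> miss, evict 3, frames [2, 7]
pos 4: 3 -> miss, evict 2, frames [7, 3]
pos 5: 2 -> miss, evict 7, frames [3, 2]
pos 6: 7 -> miss, evict 3, frames [2, 7]
pos 7: 2 -> hit
pos 8: 3 -> miss, evict 7, frames [2, 3]
pos 9: 7 -> miss, evict 2, frames [3, 7]
pos 10: 2 -> miss, evict 3, frames [7, 2]
pos 11: 6 -> miss, evict 7, frames [2, 6]
pos 12: 3 -> miss, evict 2, frames [6, 3]
pos 13: 2 -> miss, evict 6, frames [3, 2]
pos 14: 6 -> miss, evict 3, frames [2, 6]
pos 15: 2 -> hit
pos 16: 7 -> miss, evict 6, frames [2, 7]
pos 17: 6 -> miss, evict 2, frames [7, 6]
At position 17, page 2 is evicted.

2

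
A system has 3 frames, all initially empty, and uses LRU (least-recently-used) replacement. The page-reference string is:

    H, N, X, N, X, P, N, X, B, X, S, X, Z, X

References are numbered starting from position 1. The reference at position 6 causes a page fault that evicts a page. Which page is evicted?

pos 1: H → miss, frames [H]
pos 2: N → miss, frames [H, N]
pos 3: X → miss, frames [H, N, X]
pos 4: N → hit
pos 5: X → hit
pos 6: P → miss, evict H, frames [N, X, P]
At position 6, page H is evicted.

H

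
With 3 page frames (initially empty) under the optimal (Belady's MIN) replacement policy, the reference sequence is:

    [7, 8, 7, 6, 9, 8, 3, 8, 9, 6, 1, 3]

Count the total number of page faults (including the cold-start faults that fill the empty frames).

7

7 → fault, frames (7)
8 → fault, frames (7 8)
7 → hit
6 → fault, frames (7 8 6)
9 → fault, evict 7, frames (8 6 9)
8 → hit
3 → fault, evict 6, frames (8 9 3)
8 → hit
9 → hit
6 → fault, evict 9, frames (8 3 6)
1 → fault, evict 6, frames (8 3 1)
3 → hit
Page faults: 7.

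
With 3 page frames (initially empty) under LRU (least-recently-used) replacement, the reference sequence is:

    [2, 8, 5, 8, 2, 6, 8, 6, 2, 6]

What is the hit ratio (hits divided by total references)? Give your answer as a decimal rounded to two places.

2 → miss, frames {2}
8 → miss, frames {2,8}
5 → miss, frames {2,8,5}
8 → hit
2 → hit
6 → miss, evict 5, frames {8,2,6}
8 → hit
6 → hit
2 → hit
6 → hit
Hits: 6 of 10 references → 6/10 = 0.6000.

0.60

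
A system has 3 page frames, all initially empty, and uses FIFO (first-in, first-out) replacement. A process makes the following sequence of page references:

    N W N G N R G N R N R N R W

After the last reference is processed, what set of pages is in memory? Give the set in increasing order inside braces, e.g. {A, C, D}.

{N, R, W}

N -> miss, frames [N]
W -> miss, frames [N, W]
N -> hit
G -> miss, frames [N, W, G]
N -> hit
R -> miss, evict N, frames [W, G, R]
G -> hit
N -> miss, evict W, frames [G, R, N]
R -> hit
N -> hit
R -> hit
N -> hit
R -> hit
W -> miss, evict G, frames [R, N, W]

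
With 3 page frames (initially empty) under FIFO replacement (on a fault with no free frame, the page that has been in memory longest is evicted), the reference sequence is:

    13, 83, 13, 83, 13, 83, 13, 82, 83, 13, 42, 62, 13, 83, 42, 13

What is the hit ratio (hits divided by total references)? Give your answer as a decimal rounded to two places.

0.50

13 -> fault, frames [13]
83 -> fault, frames [13, 83]
13 -> hit
83 -> hit
13 -> hit
83 -> hit
13 -> hit
82 -> fault, frames [13, 83, 82]
83 -> hit
13 -> hit
42 -> fault, evict 13, frames [83, 82, 42]
62 -> fault, evict 83, frames [82, 42, 62]
13 -> fault, evict 82, frames [42, 62, 13]
83 -> fault, evict 42, frames [62, 13, 83]
42 -> fault, evict 62, frames [13, 83, 42]
13 -> hit
Hits: 8 of 16 references → 8/16 = 0.5000.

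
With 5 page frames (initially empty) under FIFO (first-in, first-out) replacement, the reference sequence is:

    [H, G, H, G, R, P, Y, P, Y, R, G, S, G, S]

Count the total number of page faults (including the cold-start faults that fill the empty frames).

6

H: fault, frames {H}
G: fault, frames {H,G}
H: hit
G: hit
R: fault, frames {H,G,R}
P: fault, frames {H,G,R,P}
Y: fault, frames {H,G,R,P,Y}
P: hit
Y: hit
R: hit
G: hit
S: fault, evict H, frames {G,R,P,Y,S}
G: hit
S: hit
Page faults: 6.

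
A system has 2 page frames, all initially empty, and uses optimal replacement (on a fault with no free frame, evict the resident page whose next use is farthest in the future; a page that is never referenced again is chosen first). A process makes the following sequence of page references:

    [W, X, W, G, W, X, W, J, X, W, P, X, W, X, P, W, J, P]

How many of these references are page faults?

W -> fault, frames (W)
X -> fault, frames (W X)
W -> hit
G -> fault, evict X, frames (W G)
W -> hit
X -> fault, evict G, frames (W X)
W -> hit
J -> fault, evict W, frames (X J)
X -> hit
W -> fault, evict J, frames (X W)
P -> fault, evict W, frames (X P)
X -> hit
W -> fault, evict P, frames (X W)
X -> hit
P -> fault, evict X, frames (W P)
W -> hit
J -> fault, evict W, frames (P J)
P -> hit
Page faults: 10.

10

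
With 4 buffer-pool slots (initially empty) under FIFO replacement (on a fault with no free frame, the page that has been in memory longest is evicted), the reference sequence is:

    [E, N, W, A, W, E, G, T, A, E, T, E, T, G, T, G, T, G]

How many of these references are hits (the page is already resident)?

11

E → miss, frames [E]
N → miss, frames [E, N]
W → miss, frames [E, N, W]
A → miss, frames [E, N, W, A]
W → hit
E → hit
G → miss, evict E, frames [N, W, A, G]
T → miss, evict N, frames [W, A, G, T]
A → hit
E → miss, evict W, frames [A, G, T, E]
T → hit
E → hit
T → hit
G → hit
T → hit
G → hit
T → hit
G → hit
Hits: 11.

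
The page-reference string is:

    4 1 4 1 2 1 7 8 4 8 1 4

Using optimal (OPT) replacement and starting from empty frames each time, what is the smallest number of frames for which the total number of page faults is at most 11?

f=1: 12 faults
f=2: 7 faults
f=3: 5 faults
f=4: 5 faults
f=5: 5 faults
Smallest f with faults ≤ 11 is 2.

2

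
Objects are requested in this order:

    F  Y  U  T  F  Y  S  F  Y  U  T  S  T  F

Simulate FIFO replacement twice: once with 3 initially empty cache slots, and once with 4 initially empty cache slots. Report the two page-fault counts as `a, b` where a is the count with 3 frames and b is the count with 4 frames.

10, 11

3 frames: F F F F F F F . . F F . . F → 10 faults.
4 frames: F F F F . . F F F F F F . F → 11 faults.
11 > 10: adding a frame increased faults — Belady's anomaly.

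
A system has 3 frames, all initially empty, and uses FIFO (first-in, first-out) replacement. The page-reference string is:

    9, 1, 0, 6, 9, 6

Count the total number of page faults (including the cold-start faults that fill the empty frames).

5

9 → miss, frames (9)
1 → miss, frames (9 1)
0 → miss, frames (9 1 0)
6 → miss, evict 9, frames (1 0 6)
9 → miss, evict 1, frames (0 6 9)
6 → hit
Page faults: 5.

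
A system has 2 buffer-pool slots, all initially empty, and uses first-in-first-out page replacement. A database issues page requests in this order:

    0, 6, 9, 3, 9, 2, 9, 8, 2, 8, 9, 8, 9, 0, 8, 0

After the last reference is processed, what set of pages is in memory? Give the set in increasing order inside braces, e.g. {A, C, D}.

{0, 8}

0 → fault, frames {0}
6 → fault, frames {0,6}
9 → fault, evict 0, frames {6,9}
3 → fault, evict 6, frames {9,3}
9 → hit
2 → fault, evict 9, frames {3,2}
9 → fault, evict 3, frames {2,9}
8 → fault, evict 2, frames {9,8}
2 → fault, evict 9, frames {8,2}
8 → hit
9 → fault, evict 8, frames {2,9}
8 → fault, evict 2, frames {9,8}
9 → hit
0 → fault, evict 9, frames {8,0}
8 → hit
0 → hit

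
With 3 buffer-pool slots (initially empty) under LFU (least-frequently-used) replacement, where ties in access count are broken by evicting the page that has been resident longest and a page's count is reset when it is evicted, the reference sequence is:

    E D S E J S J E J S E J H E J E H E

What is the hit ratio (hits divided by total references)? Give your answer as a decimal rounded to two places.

0.72

E -> miss, frames (E)
D -> miss, frames (E D)
S -> miss, frames (E D S)
E -> hit
J -> miss, evict D, frames (E S J)
S -> hit
J -> hit
E -> hit
J -> hit
S -> hit
E -> hit
J -> hit
H -> miss, evict S, frames (E J H)
E -> hit
J -> hit
E -> hit
H -> hit
E -> hit
Hits: 13 of 18 references → 13/18 = 0.7222.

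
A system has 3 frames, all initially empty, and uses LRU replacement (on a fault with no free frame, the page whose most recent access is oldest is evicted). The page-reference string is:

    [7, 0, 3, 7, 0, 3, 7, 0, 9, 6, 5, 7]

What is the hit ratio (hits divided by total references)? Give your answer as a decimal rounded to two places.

0.42

7 → fault, frames (7)
0 → fault, frames (7 0)
3 → fault, frames (7 0 3)
7 → hit
0 → hit
3 → hit
7 → hit
0 → hit
9 → fault, evict 3, frames (7 0 9)
6 → fault, evict 7, frames (0 9 6)
5 → fault, evict 0, frames (9 6 5)
7 → fault, evict 9, frames (6 5 7)
Hits: 5 of 12 references → 5/12 = 0.4167.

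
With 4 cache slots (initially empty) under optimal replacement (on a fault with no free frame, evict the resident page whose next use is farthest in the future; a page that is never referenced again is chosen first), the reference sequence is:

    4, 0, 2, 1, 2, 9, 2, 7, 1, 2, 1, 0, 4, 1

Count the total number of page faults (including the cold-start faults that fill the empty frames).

4 → fault, frames [4]
0 → fault, frames [4, 0]
2 → fault, frames [4, 0, 2]
1 → fault, frames [4, 0, 2, 1]
2 → hit
9 → fault, evict 4, frames [0, 2, 1, 9]
2 → hit
7 → fault, evict 9, frames [0, 2, 1, 7]
1 → hit
2 → hit
1 → hit
0 → hit
4 → fault, evict 7, frames [0, 2, 1, 4]
1 → hit
Page faults: 7.

7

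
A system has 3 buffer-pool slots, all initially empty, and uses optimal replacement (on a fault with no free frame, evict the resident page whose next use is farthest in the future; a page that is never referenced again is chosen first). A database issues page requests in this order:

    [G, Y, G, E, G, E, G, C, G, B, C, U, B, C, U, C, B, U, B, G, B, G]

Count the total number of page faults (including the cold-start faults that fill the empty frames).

G -> fault, frames {G}
Y -> fault, frames {G,Y}
G -> hit
E -> fault, frames {G,Y,E}
G -> hit
E -> hit
G -> hit
C -> fault, evict E, frames {G,Y,C}
G -> hit
B -> fault, evict Y, frames {G,C,B}
C -> hit
U -> fault, evict G, frames {C,B,U}
B -> hit
C -> hit
U -> hit
C -> hit
B -> hit
U -> hit
B -> hit
G -> fault, evict U, frames {C,B,G}
B -> hit
G -> hit
Page faults: 7.

7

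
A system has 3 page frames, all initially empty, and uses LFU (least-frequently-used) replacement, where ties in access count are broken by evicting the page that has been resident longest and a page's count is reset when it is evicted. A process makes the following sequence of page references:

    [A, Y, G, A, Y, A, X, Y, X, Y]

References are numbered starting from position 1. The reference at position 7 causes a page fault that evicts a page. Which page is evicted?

G

pos 1: A → fault, frames {A}
pos 2: Y → fault, frames {A,Y}
pos 3: G → fault, frames {A,Y,G}
pos 4: A → hit
pos 5: Y → hit
pos 6: A → hit
pos 7: X → fault, evict G, frames {A,Y,X}
At position 7, page G is evicted.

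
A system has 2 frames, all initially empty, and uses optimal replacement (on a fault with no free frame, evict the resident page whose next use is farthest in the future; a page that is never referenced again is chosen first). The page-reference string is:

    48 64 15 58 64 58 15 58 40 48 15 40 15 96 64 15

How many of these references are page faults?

10

48 -> fault, frames [48]
64 -> fault, frames [48, 64]
15 -> fault, evict 48, frames [64, 15]
58 -> fault, evict 15, frames [64, 58]
64 -> hit
58 -> hit
15 -> fault, evict 64, frames [58, 15]
58 -> hit
40 -> fault, evict 58, frames [15, 40]
48 -> fault, evict 40, frames [15, 48]
15 -> hit
40 -> fault, evict 48, frames [15, 40]
15 -> hit
96 -> fault, evict 40, frames [15, 96]
64 -> fault, evict 96, frames [15, 64]
15 -> hit
Page faults: 10.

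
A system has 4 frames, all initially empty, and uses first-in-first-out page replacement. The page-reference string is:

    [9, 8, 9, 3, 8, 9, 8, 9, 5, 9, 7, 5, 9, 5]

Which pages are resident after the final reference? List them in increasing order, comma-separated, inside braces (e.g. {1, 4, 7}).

9 -> miss, frames {9}
8 -> miss, frames {9,8}
9 -> hit
3 -> miss, frames {9,8,3}
8 -> hit
9 -> hit
8 -> hit
9 -> hit
5 -> miss, frames {9,8,3,5}
9 -> hit
7 -> miss, evict 9, frames {8,3,5,7}
5 -> hit
9 -> miss, evict 8, frames {3,5,7,9}
5 -> hit

{3, 5, 7, 9}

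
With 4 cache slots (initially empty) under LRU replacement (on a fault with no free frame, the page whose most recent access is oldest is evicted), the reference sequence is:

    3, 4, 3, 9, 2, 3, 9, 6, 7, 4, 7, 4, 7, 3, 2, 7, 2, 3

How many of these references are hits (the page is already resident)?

3 -> miss, frames {3}
4 -> miss, frames {3,4}
3 -> hit
9 -> miss, frames {4,3,9}
2 -> miss, frames {4,3,9,2}
3 -> hit
9 -> hit
6 -> miss, evict 4, frames {2,3,9,6}
7 -> miss, evict 2, frames {3,9,6,7}
4 -> miss, evict 3, frames {9,6,7,4}
7 -> hit
4 -> hit
7 -> hit
3 -> miss, evict 9, frames {6,4,7,3}
2 -> miss, evict 6, frames {4,7,3,2}
7 -> hit
2 -> hit
3 -> hit
Hits: 9.

9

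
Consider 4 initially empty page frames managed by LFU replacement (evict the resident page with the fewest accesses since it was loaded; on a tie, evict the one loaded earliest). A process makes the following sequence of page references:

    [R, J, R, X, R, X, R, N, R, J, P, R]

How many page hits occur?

7

R -> miss, frames (R)
J -> miss, frames (R J)
R -> hit
X -> miss, frames (R J X)
R -> hit
X -> hit
R -> hit
N -> miss, frames (R J X N)
R -> hit
J -> hit
P -> miss, evict N, frames (R J X P)
R -> hit
Hits: 7.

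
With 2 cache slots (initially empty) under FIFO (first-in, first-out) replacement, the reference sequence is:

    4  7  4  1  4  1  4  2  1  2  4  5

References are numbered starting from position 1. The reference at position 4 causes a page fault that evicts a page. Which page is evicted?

pos 1: 4: fault, frames {4}
pos 2: 7: fault, frames {4,7}
pos 3: 4: hit
pos 4: 1: fault, evict 4, frames {7,1}
At position 4, page 4 is evicted.

4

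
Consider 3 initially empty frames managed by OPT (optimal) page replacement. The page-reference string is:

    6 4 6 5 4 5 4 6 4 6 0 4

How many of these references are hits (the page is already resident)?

6 -> miss, frames (6)
4 -> miss, frames (6 4)
6 -> hit
5 -> miss, frames (6 4 5)
4 -> hit
5 -> hit
4 -> hit
6 -> hit
4 -> hit
6 -> hit
0 -> miss, evict 5, frames (6 4 0)
4 -> hit
Hits: 8.

8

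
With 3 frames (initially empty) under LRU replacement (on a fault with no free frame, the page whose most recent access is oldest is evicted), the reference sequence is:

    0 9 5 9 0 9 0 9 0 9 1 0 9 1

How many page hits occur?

0: miss, frames [0]
9: miss, frames [0, 9]
5: miss, frames [0, 9, 5]
9: hit
0: hit
9: hit
0: hit
9: hit
0: hit
9: hit
1: miss, evict 5, frames [0, 9, 1]
0: hit
9: hit
1: hit
Hits: 10.

10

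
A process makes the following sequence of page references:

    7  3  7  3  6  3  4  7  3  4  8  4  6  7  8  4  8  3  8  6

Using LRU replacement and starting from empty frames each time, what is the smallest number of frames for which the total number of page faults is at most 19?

f=1: 20 faults
f=2: 14 faults
f=3: 12 faults
f=4: 9 faults
f=5: 5 faults
Smallest f with faults ≤ 19 is 2.

2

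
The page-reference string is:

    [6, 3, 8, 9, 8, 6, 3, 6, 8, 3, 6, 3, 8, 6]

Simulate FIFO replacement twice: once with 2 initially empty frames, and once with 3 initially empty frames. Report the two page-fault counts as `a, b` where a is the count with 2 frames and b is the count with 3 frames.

11, 7

2 frames: F F F F . F F . F . F F F F → 11 faults.
3 frames: F F F F . F F . F . . . . . → 7 faults.
7 < 11: adding a frame reduced faults, as is typical.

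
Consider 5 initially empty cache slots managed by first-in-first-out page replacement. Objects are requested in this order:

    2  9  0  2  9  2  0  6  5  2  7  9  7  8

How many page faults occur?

2 → miss, frames [2]
9 → miss, frames [2, 9]
0 → miss, frames [2, 9, 0]
2 → hit
9 → hit
2 → hit
0 → hit
6 → miss, frames [2, 9, 0, 6]
5 → miss, frames [2, 9, 0, 6, 5]
2 → hit
7 → miss, evict 2, frames [9, 0, 6, 5, 7]
9 → hit
7 → hit
8 → miss, evict 9, frames [0, 6, 5, 7, 8]
Page faults: 7.

7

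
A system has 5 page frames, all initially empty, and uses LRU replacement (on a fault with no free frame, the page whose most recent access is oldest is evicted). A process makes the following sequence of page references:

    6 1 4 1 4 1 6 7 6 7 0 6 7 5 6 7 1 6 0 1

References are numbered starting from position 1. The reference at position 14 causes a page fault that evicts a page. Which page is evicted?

4

pos 1: 6 -> miss, frames {6}
pos 2: 1 -> miss, frames {6,1}
pos 3: 4 -> miss, frames {6,1,4}
pos 4: 1 -> hit
pos 5: 4 -> hit
pos 6: 1 -> hit
pos 7: 6 -> hit
pos 8: 7 -> miss, frames {4,1,6,7}
pos 9: 6 -> hit
pos 10: 7 -> hit
pos 11: 0 -> miss, frames {4,1,6,7,0}
pos 12: 6 -> hit
pos 13: 7 -> hit
pos 14: 5 -> miss, evict 4, frames {1,0,6,7,5}
At position 14, page 4 is evicted.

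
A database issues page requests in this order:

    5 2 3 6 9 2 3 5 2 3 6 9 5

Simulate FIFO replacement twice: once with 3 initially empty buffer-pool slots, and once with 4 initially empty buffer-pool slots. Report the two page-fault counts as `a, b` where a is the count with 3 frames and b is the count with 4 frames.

3 frames: F F F F F F F F . . F F . → 10 faults.
4 frames: F F F F F . . F F F F F F → 11 faults.
11 > 10: adding a frame increased faults — Belady's anomaly.

10, 11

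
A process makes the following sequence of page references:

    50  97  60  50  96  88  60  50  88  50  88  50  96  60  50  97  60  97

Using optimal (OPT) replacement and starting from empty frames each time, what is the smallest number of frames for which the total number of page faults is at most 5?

f=1: 18 faults
f=2: 9 faults
f=3: 7 faults
f=4: 6 faults
f=5: 5 faults
Smallest f with faults ≤ 5 is 5.

5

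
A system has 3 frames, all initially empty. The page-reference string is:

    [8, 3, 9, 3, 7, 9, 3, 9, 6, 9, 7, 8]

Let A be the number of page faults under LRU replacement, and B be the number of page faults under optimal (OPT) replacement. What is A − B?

1

Under LRU: F F F . F . . . F . F F → 7 faults.
Under OPT: F F F . F . . . F . . F → 6 faults.
A − B = 7 − 6 = 1.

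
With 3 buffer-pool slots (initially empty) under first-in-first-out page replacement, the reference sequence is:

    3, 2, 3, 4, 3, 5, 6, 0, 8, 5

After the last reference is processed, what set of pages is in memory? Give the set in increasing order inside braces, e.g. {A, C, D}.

{0, 5, 8}

3: miss, frames {3}
2: miss, frames {3,2}
3: hit
4: miss, frames {3,2,4}
3: hit
5: miss, evict 3, frames {2,4,5}
6: miss, evict 2, frames {4,5,6}
0: miss, evict 4, frames {5,6,0}
8: miss, evict 5, frames {6,0,8}
5: miss, evict 6, frames {0,8,5}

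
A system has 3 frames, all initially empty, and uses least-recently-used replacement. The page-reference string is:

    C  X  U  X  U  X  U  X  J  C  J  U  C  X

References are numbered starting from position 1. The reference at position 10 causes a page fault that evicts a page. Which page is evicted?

U

pos 1: C -> fault, frames (C)
pos 2: X -> fault, frames (C X)
pos 3: U -> fault, frames (C X U)
pos 4: X -> hit
pos 5: U -> hit
pos 6: X -> hit
pos 7: U -> hit
pos 8: X -> hit
pos 9: J -> fault, evict C, frames (U X J)
pos 10: C -> fault, evict U, frames (X J C)
At position 10, page U is evicted.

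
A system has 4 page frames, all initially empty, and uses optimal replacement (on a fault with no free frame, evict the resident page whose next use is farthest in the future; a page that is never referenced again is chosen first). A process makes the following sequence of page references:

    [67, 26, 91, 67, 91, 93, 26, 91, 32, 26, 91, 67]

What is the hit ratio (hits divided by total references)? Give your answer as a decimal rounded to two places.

67 → fault, frames (67)
26 → fault, frames (67 26)
91 → fault, frames (67 26 91)
67 → hit
91 → hit
93 → fault, frames (67 26 91 93)
26 → hit
91 → hit
32 → fault, evict 93, frames (67 26 91 32)
26 → hit
91 → hit
67 → hit
Hits: 7 of 12 references → 7/12 = 0.5833.

0.58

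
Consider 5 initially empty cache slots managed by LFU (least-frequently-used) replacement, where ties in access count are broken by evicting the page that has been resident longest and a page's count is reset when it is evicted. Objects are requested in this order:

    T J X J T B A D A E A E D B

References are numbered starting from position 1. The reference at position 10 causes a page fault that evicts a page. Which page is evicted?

pos 1: T: miss, frames [T]
pos 2: J: miss, frames [T, J]
pos 3: X: miss, frames [T, J, X]
pos 4: J: hit
pos 5: T: hit
pos 6: B: miss, frames [T, J, X, B]
pos 7: A: miss, frames [T, J, X, B, A]
pos 8: D: miss, evict X, frames [T, J, B, A, D]
pos 9: A: hit
pos 10: E: miss, evict B, frames [T, J, A, D, E]
At position 10, page B is evicted.

B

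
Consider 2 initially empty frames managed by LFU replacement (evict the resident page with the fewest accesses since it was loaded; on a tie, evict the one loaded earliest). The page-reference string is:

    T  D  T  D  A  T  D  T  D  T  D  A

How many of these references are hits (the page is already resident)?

7

T: fault, frames (T)
D: fault, frames (T D)
T: hit
D: hit
A: fault, evict T, frames (D A)
T: fault, evict A, frames (D T)
D: hit
T: hit
D: hit
T: hit
D: hit
A: fault, evict T, frames (D A)
Hits: 7.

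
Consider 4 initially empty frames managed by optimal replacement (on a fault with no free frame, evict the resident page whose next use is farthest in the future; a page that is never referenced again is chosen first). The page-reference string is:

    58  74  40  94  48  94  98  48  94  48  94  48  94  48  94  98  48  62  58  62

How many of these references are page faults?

7

58 → miss, frames [58]
74 → miss, frames [58, 74]
40 → miss, frames [58, 74, 40]
94 → miss, frames [58, 74, 40, 94]
48 → miss, evict 40, frames [58, 74, 94, 48]
94 → hit
98 → miss, evict 74, frames [58, 94, 48, 98]
48 → hit
94 → hit
48 → hit
94 → hit
48 → hit
94 → hit
48 → hit
94 → hit
98 → hit
48 → hit
62 → miss, evict 98, frames [58, 94, 48, 62]
58 → hit
62 → hit
Page faults: 7.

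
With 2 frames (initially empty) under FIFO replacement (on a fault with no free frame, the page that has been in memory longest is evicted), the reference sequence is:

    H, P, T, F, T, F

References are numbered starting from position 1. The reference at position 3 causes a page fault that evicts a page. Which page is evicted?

H

pos 1: H: miss, frames [H]
pos 2: P: miss, frames [H, P]
pos 3: T: miss, evict H, frames [P, T]
At position 3, page H is evicted.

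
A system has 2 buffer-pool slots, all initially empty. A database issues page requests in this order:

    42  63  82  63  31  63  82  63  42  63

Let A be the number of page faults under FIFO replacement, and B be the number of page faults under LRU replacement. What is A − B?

2

Under FIFO: F F F . F F F . F F → 8 faults.
Under LRU: F F F . F . F . F . → 6 faults.
A − B = 8 − 6 = 2.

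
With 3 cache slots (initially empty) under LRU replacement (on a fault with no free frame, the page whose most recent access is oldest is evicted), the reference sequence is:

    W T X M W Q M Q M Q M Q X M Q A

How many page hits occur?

8

W: miss, frames [W]
T: miss, frames [W, T]
X: miss, frames [W, T, X]
M: miss, evict W, frames [T, X, M]
W: miss, evict T, frames [X, M, W]
Q: miss, evict X, frames [M, W, Q]
M: hit
Q: hit
M: hit
Q: hit
M: hit
Q: hit
X: miss, evict W, frames [M, Q, X]
M: hit
Q: hit
A: miss, evict X, frames [M, Q, A]
Hits: 8.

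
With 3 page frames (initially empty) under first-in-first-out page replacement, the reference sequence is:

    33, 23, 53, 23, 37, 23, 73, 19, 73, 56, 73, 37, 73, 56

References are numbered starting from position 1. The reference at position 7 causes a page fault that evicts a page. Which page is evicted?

pos 1: 33 → fault, frames {33}
pos 2: 23 → fault, frames {33,23}
pos 3: 53 → fault, frames {33,23,53}
pos 4: 23 → hit
pos 5: 37 → fault, evict 33, frames {23,53,37}
pos 6: 23 → hit
pos 7: 73 → fault, evict 23, frames {53,37,73}
At position 7, page 23 is evicted.

23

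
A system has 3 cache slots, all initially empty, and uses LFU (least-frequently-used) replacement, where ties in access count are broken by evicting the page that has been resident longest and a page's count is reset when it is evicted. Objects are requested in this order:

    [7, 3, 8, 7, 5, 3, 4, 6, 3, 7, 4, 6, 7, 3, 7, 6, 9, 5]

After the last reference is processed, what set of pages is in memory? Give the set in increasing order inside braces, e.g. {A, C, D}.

7: miss, frames {7}
3: miss, frames {7,3}
8: miss, frames {7,3,8}
7: hit
5: miss, evict 3, frames {7,8,5}
3: miss, evict 8, frames {7,5,3}
4: miss, evict 5, frames {7,3,4}
6: miss, evict 3, frames {7,4,6}
3: miss, evict 4, frames {7,6,3}
7: hit
4: miss, evict 6, frames {7,3,4}
6: miss, evict 3, frames {7,4,6}
7: hit
3: miss, evict 4, frames {7,6,3}
7: hit
6: hit
9: miss, evict 3, frames {7,6,9}
5: miss, evict 9, frames {7,6,5}

{5, 6, 7}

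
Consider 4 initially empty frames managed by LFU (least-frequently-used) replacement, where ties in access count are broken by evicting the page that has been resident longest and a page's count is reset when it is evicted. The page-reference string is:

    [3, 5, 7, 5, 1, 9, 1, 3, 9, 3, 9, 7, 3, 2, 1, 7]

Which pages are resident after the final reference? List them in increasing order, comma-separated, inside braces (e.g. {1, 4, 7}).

{1, 3, 7, 9}

3 -> miss, frames {3}
5 -> miss, frames {3,5}
7 -> miss, frames {3,5,7}
5 -> hit
1 -> miss, frames {3,5,7,1}
9 -> miss, evict 3, frames {5,7,1,9}
1 -> hit
3 -> miss, evict 7, frames {5,1,9,3}
9 -> hit
3 -> hit
9 -> hit
7 -> miss, evict 5, frames {1,9,3,7}
3 -> hit
2 -> miss, evict 7, frames {1,9,3,2}
1 -> hit
7 -> miss, evict 2, frames {1,9,3,7}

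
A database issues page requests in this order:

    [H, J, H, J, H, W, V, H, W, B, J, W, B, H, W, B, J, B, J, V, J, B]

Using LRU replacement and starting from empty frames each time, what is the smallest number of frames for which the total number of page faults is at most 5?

f=1: 22 faults
f=2: 16 faults
f=3: 9 faults
f=4: 7 faults
f=5: 5 faults
Smallest f with faults ≤ 5 is 5.

5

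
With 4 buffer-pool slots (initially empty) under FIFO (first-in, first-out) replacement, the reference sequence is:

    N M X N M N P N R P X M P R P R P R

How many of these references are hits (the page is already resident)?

13

N → miss, frames (N)
M → miss, frames (N M)
X → miss, frames (N M X)
N → hit
M → hit
N → hit
P → miss, frames (N M X P)
N → hit
R → miss, evict N, frames (M X P R)
P → hit
X → hit
M → hit
P → hit
R → hit
P → hit
R → hit
P → hit
R → hit
Hits: 13.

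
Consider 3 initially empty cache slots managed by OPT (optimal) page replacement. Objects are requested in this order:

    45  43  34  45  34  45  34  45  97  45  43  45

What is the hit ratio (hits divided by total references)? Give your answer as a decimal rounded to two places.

45 → miss, frames (45)
43 → miss, frames (45 43)
34 → miss, frames (45 43 34)
45 → hit
34 → hit
45 → hit
34 → hit
45 → hit
97 → miss, evict 34, frames (45 43 97)
45 → hit
43 → hit
45 → hit
Hits: 8 of 12 references → 8/12 = 0.6667.

0.67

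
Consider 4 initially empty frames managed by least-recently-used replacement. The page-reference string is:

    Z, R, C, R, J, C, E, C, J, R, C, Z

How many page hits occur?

Z -> miss, frames [Z]
R -> miss, frames [Z, R]
C -> miss, frames [Z, R, C]
R -> hit
J -> miss, frames [Z, C, R, J]
C -> hit
E -> miss, evict Z, frames [R, J, C, E]
C -> hit
J -> hit
R -> hit
C -> hit
Z -> miss, evict E, frames [J, R, C, Z]
Hits: 6.

6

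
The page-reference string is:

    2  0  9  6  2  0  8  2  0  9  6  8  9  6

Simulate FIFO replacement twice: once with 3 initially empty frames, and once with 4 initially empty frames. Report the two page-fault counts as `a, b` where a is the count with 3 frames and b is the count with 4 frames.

3 frames: F F F F F F F . . F F . . . → 9 faults.
4 frames: F F F F . . F F F F F F . . → 10 faults.
10 > 9: adding a frame increased faults — Belady's anomaly.

9, 10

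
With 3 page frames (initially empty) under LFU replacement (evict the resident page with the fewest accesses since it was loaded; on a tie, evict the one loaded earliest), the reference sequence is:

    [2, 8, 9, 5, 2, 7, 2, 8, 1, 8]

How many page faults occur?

8

2 -> miss, frames (2)
8 -> miss, frames (2 8)
9 -> miss, frames (2 8 9)
5 -> miss, evict 2, frames (8 9 5)
2 -> miss, evict 8, frames (9 5 2)
7 -> miss, evict 9, frames (5 2 7)
2 -> hit
8 -> miss, evict 5, frames (2 7 8)
1 -> miss, evict 7, frames (2 8 1)
8 -> hit
Page faults: 8.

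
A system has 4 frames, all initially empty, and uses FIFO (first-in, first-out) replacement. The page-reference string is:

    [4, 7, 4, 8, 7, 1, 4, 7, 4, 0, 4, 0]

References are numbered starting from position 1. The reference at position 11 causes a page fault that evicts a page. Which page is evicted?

7

pos 1: 4: fault, frames {4}
pos 2: 7: fault, frames {4,7}
pos 3: 4: hit
pos 4: 8: fault, frames {4,7,8}
pos 5: 7: hit
pos 6: 1: fault, frames {4,7,8,1}
pos 7: 4: hit
pos 8: 7: hit
pos 9: 4: hit
pos 10: 0: fault, evict 4, frames {7,8,1,0}
pos 11: 4: fault, evict 7, frames {8,1,0,4}
At position 11, page 7 is evicted.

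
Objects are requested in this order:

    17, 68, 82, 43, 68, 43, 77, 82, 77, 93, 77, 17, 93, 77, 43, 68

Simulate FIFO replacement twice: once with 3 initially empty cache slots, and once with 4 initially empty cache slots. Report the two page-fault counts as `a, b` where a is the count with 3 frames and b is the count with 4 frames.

9, 8

3 frames: F F F F . . F . . F . F . . F F → 9 faults.
4 frames: F F F F . . F . . F . F . . . F → 8 faults.
8 < 9: adding a frame reduced faults, as is typical.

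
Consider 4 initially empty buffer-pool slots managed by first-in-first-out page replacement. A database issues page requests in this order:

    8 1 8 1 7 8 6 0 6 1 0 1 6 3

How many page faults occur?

6

8: fault, frames {8}
1: fault, frames {8,1}
8: hit
1: hit
7: fault, frames {8,1,7}
8: hit
6: fault, frames {8,1,7,6}
0: fault, evict 8, frames {1,7,6,0}
6: hit
1: hit
0: hit
1: hit
6: hit
3: fault, evict 1, frames {7,6,0,3}
Page faults: 6.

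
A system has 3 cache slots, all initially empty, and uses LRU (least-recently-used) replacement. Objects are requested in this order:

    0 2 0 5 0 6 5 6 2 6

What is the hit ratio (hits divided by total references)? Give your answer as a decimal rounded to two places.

0.50

0: miss, frames {0}
2: miss, frames {0,2}
0: hit
5: miss, frames {2,0,5}
0: hit
6: miss, evict 2, frames {5,0,6}
5: hit
6: hit
2: miss, evict 0, frames {5,6,2}
6: hit
Hits: 5 of 10 references → 5/10 = 0.5000.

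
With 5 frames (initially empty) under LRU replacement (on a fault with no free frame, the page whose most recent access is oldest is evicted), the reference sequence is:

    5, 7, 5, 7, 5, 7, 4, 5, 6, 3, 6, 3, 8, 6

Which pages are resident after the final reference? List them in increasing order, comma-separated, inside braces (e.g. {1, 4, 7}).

{3, 4, 5, 6, 8}

5 -> fault, frames {5}
7 -> fault, frames {5,7}
5 -> hit
7 -> hit
5 -> hit
7 -> hit
4 -> fault, frames {5,7,4}
5 -> hit
6 -> fault, frames {7,4,5,6}
3 -> fault, frames {7,4,5,6,3}
6 -> hit
3 -> hit
8 -> fault, evict 7, frames {4,5,6,3,8}
6 -> hit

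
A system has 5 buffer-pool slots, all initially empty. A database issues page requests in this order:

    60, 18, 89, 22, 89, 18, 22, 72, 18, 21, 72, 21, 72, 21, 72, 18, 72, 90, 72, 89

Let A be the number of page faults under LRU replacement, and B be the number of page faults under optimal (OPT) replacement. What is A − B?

1

Under LRU: F F F F . . . F . F . . . . . . . F . F → 8 faults.
Under OPT: F F F F . . . F . F . . . . . . . F . . → 7 faults.
A − B = 8 − 7 = 1.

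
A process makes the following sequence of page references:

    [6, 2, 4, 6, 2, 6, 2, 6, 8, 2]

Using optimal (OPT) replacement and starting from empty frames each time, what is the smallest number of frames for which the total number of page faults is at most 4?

f=1: 10 faults
f=2: 5 faults
f=3: 4 faults
f=4: 4 faults
Smallest f with faults ≤ 4 is 3.

3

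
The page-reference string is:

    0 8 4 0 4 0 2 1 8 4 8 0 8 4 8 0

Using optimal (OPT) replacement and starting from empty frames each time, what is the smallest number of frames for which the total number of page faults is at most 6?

3

f=1: 16 faults
f=2: 9 faults
f=3: 6 faults
f=4: 5 faults
f=5: 5 faults
Smallest f with faults ≤ 6 is 3.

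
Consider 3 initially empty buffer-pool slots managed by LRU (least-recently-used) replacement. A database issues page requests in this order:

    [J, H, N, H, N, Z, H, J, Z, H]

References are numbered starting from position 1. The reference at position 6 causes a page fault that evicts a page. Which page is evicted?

pos 1: J -> miss, frames (J)
pos 2: H -> miss, frames (J H)
pos 3: N -> miss, frames (J H N)
pos 4: H -> hit
pos 5: N -> hit
pos 6: Z -> miss, evict J, frames (H N Z)
At position 6, page J is evicted.

J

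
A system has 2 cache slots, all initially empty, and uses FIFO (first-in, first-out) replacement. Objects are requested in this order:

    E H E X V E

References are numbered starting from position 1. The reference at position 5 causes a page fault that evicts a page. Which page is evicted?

H

pos 1: E -> fault, frames (E)
pos 2: H -> fault, frames (E H)
pos 3: E -> hit
pos 4: X -> fault, evict E, frames (H X)
pos 5: V -> fault, evict H, frames (X V)
At position 5, page H is evicted.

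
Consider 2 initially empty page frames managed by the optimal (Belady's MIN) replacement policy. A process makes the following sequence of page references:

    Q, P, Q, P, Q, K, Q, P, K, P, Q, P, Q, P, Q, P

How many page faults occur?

5

Q: fault, frames {Q}
P: fault, frames {Q,P}
Q: hit
P: hit
Q: hit
K: fault, evict P, frames {Q,K}
Q: hit
P: fault, evict Q, frames {K,P}
K: hit
P: hit
Q: fault, evict K, frames {P,Q}
P: hit
Q: hit
P: hit
Q: hit
P: hit
Page faults: 5.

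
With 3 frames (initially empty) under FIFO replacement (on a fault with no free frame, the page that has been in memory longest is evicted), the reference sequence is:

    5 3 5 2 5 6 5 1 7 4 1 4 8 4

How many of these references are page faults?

9

5: fault, frames [5]
3: fault, frames [5, 3]
5: hit
2: fault, frames [5, 3, 2]
5: hit
6: fault, evict 5, frames [3, 2, 6]
5: fault, evict 3, frames [2, 6, 5]
1: fault, evict 2, frames [6, 5, 1]
7: fault, evict 6, frames [5, 1, 7]
4: fault, evict 5, frames [1, 7, 4]
1: hit
4: hit
8: fault, evict 1, frames [7, 4, 8]
4: hit
Page faults: 9.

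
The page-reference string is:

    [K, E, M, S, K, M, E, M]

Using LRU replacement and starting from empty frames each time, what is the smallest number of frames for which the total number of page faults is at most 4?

f=1: 8 faults
f=2: 7 faults
f=3: 6 faults
f=4: 4 faults
Smallest f with faults ≤ 4 is 4.

4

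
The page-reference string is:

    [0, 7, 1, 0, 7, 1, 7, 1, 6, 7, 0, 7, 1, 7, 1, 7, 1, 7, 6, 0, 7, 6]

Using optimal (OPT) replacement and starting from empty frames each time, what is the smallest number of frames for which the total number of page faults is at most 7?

f=1: 22 faults
f=2: 10 faults
f=3: 6 faults
f=4: 4 faults
Smallest f with faults ≤ 7 is 3.

3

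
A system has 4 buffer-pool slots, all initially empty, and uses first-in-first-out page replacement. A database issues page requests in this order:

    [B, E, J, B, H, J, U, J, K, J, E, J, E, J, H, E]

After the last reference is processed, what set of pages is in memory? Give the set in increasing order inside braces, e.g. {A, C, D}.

B -> miss, frames {B}
E -> miss, frames {B,E}
J -> miss, frames {B,E,J}
B -> hit
H -> miss, frames {B,E,J,H}
J -> hit
U -> miss, evict B, frames {E,J,H,U}
J -> hit
K -> miss, evict E, frames {J,H,U,K}
J -> hit
E -> miss, evict J, frames {H,U,K,E}
J -> miss, evict H, frames {U,K,E,J}
E -> hit
J -> hit
H -> miss, evict U, frames {K,E,J,H}
E -> hit

{E, H, J, K}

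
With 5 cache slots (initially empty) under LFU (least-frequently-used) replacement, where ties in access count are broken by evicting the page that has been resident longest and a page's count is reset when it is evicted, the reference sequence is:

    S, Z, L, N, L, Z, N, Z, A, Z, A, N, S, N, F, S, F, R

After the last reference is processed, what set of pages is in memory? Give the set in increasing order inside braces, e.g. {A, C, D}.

{A, L, N, R, Z}

S -> miss, frames (S)
Z -> miss, frames (S Z)
L -> miss, frames (S Z L)
N -> miss, frames (S Z L N)
L -> hit
Z -> hit
N -> hit
Z -> hit
A -> miss, frames (S Z L N A)
Z -> hit
A -> hit
N -> hit
S -> hit
N -> hit
F -> miss, evict S, frames (Z L N A F)
S -> miss, evict F, frames (Z L N A S)
F -> miss, evict S, frames (Z L N A F)
R -> miss, evict F, frames (Z L N A R)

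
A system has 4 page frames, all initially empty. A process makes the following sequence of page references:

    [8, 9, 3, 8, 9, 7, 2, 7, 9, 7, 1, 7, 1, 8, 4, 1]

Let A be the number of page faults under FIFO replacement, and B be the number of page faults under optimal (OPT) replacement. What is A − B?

1

Under FIFO: F F F . . F F . . . F . . F F . → 8 faults.
Under OPT: F F F . . F F . . . F . . . F . → 7 faults.
A − B = 8 − 7 = 1.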